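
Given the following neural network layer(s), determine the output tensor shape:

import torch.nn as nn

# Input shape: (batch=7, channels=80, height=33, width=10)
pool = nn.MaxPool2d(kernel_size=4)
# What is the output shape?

Input shape: (7, 80, 33, 10)
Output shape: (7, 80, 8, 2)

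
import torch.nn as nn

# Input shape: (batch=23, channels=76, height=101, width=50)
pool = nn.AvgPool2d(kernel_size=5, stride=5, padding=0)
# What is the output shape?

Input shape: (23, 76, 101, 50)
Output shape: (23, 76, 20, 10)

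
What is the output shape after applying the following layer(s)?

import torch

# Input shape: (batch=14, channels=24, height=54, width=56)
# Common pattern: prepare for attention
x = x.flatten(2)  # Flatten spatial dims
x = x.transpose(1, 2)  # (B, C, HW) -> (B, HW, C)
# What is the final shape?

Input shape: (14, 24, 54, 56)
  -> after flatten(2): (14, 24, 3024)
Output shape: (14, 3024, 24)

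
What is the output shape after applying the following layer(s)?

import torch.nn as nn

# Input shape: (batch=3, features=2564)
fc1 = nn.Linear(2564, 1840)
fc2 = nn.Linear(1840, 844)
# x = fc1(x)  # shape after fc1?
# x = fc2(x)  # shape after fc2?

Input shape: (3, 2564)
  -> after fc1: (3, 1840)
Output shape: (3, 844)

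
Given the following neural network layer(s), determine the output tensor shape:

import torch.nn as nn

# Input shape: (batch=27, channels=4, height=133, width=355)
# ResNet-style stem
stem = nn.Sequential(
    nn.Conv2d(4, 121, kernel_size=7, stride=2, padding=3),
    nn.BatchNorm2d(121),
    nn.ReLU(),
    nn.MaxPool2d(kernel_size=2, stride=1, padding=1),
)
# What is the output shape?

Input shape: (27, 4, 133, 355)
  -> after Conv2d 7x7 stride=2: (27, 121, 67, 178)
Output shape: (27, 121, 68, 179)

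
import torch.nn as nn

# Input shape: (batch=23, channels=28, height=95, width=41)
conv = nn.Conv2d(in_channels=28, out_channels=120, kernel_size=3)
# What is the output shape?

Input shape: (23, 28, 95, 41)
Output shape: (23, 120, 93, 39)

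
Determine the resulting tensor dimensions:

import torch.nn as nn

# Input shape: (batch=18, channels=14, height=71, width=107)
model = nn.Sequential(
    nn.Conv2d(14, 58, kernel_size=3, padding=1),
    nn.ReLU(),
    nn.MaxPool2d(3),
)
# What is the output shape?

Input shape: (18, 14, 71, 107)
  -> after Conv2d: (18, 58, 71, 107)
  -> after ReLU: (18, 58, 71, 107)
Output shape: (18, 58, 23, 35)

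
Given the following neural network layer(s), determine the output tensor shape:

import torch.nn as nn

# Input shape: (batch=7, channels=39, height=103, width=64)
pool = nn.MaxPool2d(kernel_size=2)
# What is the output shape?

Input shape: (7, 39, 103, 64)
Output shape: (7, 39, 51, 32)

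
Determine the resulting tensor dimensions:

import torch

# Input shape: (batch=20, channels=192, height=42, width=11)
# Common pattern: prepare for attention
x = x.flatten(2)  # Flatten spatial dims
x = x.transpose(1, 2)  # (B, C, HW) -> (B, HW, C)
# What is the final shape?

Input shape: (20, 192, 42, 11)
  -> after flatten(2): (20, 192, 462)
Output shape: (20, 462, 192)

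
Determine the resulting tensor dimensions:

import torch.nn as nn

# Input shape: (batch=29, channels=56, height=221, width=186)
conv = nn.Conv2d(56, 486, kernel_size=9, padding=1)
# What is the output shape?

Input shape: (29, 56, 221, 186)
Output shape: (29, 486, 215, 180)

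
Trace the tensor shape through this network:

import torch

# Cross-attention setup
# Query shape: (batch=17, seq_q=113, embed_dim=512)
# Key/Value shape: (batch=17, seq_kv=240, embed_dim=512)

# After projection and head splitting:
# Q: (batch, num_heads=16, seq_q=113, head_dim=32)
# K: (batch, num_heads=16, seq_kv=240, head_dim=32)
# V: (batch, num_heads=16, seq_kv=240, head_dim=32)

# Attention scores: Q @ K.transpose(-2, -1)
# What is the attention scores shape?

Input shape: (17, 113, 512)
Output shape: (17, 16, 113, 240)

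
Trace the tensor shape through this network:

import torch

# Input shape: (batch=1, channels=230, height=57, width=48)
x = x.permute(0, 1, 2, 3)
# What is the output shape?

Input shape: (1, 230, 57, 48)
Output shape: (1, 230, 57, 48)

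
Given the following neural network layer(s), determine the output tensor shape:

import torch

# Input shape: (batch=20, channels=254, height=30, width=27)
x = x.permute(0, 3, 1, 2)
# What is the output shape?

Input shape: (20, 254, 30, 27)
Output shape: (20, 27, 254, 30)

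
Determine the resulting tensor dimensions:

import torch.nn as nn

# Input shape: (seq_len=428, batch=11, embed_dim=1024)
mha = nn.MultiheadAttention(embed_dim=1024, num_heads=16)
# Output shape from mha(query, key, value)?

Input shape: (428, 11, 1024)
Output shape: (428, 11, 1024)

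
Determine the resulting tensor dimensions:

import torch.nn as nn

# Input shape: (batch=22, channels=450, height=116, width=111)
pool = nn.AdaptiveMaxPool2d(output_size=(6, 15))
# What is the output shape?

Input shape: (22, 450, 116, 111)
Output shape: (22, 450, 6, 15)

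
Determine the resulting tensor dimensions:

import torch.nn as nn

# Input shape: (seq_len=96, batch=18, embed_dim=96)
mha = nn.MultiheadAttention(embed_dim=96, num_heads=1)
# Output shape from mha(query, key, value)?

Input shape: (96, 18, 96)
Output shape: (96, 18, 96)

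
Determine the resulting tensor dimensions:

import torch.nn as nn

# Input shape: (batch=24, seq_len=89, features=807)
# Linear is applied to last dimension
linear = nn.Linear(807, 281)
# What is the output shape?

Input shape: (24, 89, 807)
Output shape: (24, 89, 281)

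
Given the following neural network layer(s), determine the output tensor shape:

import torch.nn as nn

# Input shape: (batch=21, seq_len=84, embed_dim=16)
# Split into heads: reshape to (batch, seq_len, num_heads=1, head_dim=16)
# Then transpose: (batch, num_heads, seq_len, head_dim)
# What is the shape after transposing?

Input shape: (21, 84, 16)
  -> after reshape: (21, 84, 1, 16)
Output shape: (21, 1, 84, 16)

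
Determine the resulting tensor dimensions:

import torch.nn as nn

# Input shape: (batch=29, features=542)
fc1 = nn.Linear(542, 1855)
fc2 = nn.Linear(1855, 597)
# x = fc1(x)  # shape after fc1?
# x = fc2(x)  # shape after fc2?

Input shape: (29, 542)
  -> after fc1: (29, 1855)
Output shape: (29, 597)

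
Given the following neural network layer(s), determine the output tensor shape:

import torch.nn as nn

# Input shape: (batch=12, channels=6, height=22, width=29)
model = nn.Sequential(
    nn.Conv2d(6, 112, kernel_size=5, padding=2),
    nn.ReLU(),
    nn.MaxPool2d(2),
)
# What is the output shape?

Input shape: (12, 6, 22, 29)
  -> after Conv2d: (12, 112, 22, 29)
  -> after ReLU: (12, 112, 22, 29)
Output shape: (12, 112, 11, 14)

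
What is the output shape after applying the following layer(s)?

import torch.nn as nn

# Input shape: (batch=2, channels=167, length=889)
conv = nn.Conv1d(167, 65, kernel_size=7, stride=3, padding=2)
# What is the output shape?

Input shape: (2, 167, 889)
Output shape: (2, 65, 296)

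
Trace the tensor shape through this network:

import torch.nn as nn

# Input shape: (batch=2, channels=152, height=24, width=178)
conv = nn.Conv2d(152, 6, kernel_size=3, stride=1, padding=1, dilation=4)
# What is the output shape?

Input shape: (2, 152, 24, 178)
Output shape: (2, 6, 18, 172)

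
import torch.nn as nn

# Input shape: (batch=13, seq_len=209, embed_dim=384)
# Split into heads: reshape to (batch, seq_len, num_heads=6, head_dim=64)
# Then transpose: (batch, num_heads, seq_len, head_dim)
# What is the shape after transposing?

Input shape: (13, 209, 384)
  -> after reshape: (13, 209, 6, 64)
Output shape: (13, 6, 209, 64)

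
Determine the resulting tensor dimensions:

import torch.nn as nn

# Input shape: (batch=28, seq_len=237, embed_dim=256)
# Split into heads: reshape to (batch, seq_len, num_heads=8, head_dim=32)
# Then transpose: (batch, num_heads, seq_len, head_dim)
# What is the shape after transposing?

Input shape: (28, 237, 256)
  -> after reshape: (28, 237, 8, 32)
Output shape: (28, 8, 237, 32)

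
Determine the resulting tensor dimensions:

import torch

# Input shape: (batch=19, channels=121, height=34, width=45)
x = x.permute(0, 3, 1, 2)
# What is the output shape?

Input shape: (19, 121, 34, 45)
Output shape: (19, 45, 121, 34)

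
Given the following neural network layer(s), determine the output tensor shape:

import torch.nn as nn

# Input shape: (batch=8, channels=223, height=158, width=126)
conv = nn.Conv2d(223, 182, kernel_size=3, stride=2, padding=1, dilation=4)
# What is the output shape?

Input shape: (8, 223, 158, 126)
Output shape: (8, 182, 76, 60)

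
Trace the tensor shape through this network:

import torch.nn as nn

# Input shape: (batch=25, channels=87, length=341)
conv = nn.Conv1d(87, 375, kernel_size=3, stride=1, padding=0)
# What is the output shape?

Input shape: (25, 87, 341)
Output shape: (25, 375, 339)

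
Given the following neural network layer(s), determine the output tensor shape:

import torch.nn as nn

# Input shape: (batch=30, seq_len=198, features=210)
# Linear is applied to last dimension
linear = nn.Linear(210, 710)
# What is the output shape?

Input shape: (30, 198, 210)
Output shape: (30, 198, 710)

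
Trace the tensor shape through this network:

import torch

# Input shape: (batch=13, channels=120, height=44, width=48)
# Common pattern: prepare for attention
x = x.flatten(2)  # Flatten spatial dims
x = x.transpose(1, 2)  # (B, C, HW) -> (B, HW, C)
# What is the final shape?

Input shape: (13, 120, 44, 48)
  -> after flatten(2): (13, 120, 2112)
Output shape: (13, 2112, 120)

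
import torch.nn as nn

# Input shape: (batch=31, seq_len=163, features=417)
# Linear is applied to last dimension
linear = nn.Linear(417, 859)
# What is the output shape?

Input shape: (31, 163, 417)
Output shape: (31, 163, 859)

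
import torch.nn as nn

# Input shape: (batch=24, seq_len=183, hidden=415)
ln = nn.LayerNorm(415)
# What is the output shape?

Input shape: (24, 183, 415)
Output shape: (24, 183, 415)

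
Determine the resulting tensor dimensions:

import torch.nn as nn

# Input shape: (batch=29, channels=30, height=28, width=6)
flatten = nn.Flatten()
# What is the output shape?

Input shape: (29, 30, 28, 6)
Output shape: (29, 5040)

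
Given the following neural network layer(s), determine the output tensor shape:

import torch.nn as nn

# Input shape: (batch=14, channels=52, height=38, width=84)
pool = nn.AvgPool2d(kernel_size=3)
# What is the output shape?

Input shape: (14, 52, 38, 84)
Output shape: (14, 52, 12, 28)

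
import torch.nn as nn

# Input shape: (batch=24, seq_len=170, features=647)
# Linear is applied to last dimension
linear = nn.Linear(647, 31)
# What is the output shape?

Input shape: (24, 170, 647)
Output shape: (24, 170, 31)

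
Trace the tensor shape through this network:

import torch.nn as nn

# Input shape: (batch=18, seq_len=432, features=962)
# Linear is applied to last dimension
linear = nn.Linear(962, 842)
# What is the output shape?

Input shape: (18, 432, 962)
Output shape: (18, 432, 842)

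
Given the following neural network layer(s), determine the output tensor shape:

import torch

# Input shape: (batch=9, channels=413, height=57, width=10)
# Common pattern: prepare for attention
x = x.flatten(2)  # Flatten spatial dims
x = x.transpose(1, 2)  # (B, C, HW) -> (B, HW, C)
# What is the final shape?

Input shape: (9, 413, 57, 10)
  -> after flatten(2): (9, 413, 570)
Output shape: (9, 570, 413)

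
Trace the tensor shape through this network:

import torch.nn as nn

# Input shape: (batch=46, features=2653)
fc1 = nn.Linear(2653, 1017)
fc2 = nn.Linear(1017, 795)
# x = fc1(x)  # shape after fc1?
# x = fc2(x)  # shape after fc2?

Input shape: (46, 2653)
  -> after fc1: (46, 1017)
Output shape: (46, 795)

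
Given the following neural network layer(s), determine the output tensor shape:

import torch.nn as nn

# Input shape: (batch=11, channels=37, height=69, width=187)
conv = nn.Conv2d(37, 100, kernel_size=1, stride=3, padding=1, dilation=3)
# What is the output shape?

Input shape: (11, 37, 69, 187)
Output shape: (11, 100, 24, 63)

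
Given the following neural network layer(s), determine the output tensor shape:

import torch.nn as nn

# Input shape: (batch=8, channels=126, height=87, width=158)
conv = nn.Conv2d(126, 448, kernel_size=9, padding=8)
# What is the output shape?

Input shape: (8, 126, 87, 158)
Output shape: (8, 448, 95, 166)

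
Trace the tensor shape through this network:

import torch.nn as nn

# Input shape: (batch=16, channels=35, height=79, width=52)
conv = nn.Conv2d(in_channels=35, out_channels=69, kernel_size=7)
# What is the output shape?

Input shape: (16, 35, 79, 52)
Output shape: (16, 69, 73, 46)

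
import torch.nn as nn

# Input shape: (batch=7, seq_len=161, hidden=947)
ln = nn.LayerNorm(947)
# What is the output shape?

Input shape: (7, 161, 947)
Output shape: (7, 161, 947)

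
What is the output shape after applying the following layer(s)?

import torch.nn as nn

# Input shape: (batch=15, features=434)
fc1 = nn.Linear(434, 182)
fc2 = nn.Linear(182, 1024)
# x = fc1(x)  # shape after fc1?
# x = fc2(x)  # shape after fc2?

Input shape: (15, 434)
  -> after fc1: (15, 182)
Output shape: (15, 1024)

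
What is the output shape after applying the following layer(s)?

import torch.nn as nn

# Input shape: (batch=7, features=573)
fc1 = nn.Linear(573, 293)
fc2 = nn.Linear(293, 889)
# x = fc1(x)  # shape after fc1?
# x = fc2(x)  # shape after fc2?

Input shape: (7, 573)
  -> after fc1: (7, 293)
Output shape: (7, 889)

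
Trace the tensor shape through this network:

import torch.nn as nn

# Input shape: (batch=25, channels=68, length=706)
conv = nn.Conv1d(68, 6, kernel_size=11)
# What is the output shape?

Input shape: (25, 68, 706)
Output shape: (25, 6, 696)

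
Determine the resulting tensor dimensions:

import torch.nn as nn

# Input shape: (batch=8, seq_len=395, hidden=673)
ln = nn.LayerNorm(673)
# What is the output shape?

Input shape: (8, 395, 673)
Output shape: (8, 395, 673)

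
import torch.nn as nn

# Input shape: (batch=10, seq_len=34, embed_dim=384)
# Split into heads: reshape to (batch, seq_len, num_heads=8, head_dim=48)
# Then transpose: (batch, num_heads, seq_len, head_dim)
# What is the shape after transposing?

Input shape: (10, 34, 384)
  -> after reshape: (10, 34, 8, 48)
Output shape: (10, 8, 34, 48)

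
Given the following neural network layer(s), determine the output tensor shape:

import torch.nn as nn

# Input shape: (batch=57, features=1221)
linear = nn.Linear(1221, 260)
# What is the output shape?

Input shape: (57, 1221)
Output shape: (57, 260)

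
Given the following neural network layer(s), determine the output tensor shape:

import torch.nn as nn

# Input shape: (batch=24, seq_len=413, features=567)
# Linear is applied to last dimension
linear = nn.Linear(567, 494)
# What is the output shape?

Input shape: (24, 413, 567)
Output shape: (24, 413, 494)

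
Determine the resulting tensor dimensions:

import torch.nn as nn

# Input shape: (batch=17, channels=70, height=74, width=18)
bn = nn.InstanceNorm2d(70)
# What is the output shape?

Input shape: (17, 70, 74, 18)
Output shape: (17, 70, 74, 18)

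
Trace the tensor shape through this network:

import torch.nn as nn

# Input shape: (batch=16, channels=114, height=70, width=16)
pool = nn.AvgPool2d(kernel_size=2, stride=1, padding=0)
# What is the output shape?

Input shape: (16, 114, 70, 16)
Output shape: (16, 114, 69, 15)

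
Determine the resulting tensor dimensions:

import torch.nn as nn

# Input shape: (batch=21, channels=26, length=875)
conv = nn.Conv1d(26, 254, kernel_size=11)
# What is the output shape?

Input shape: (21, 26, 875)
Output shape: (21, 254, 865)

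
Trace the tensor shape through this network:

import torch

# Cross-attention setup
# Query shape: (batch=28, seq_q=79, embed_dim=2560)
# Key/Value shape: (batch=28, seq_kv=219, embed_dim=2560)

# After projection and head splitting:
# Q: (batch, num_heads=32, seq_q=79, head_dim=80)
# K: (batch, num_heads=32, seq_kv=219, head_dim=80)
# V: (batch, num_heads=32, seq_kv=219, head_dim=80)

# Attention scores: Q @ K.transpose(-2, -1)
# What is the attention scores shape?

Input shape: (28, 79, 2560)
Output shape: (28, 32, 79, 219)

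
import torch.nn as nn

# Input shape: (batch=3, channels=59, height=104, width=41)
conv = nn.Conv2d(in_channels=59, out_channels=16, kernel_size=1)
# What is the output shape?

Input shape: (3, 59, 104, 41)
Output shape: (3, 16, 104, 41)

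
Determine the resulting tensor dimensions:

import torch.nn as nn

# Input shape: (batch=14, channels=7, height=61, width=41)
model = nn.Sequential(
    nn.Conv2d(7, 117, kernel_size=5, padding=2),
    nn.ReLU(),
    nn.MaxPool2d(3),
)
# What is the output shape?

Input shape: (14, 7, 61, 41)
  -> after Conv2d: (14, 117, 61, 41)
  -> after ReLU: (14, 117, 61, 41)
Output shape: (14, 117, 20, 13)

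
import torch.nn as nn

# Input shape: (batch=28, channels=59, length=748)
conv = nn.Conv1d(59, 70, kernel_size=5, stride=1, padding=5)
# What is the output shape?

Input shape: (28, 59, 748)
Output shape: (28, 70, 754)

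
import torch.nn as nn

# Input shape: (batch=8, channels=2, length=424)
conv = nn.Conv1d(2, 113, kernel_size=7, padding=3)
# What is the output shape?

Input shape: (8, 2, 424)
Output shape: (8, 113, 424)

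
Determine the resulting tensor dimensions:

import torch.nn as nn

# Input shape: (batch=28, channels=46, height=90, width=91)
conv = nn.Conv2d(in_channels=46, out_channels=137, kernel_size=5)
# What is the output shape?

Input shape: (28, 46, 90, 91)
Output shape: (28, 137, 86, 87)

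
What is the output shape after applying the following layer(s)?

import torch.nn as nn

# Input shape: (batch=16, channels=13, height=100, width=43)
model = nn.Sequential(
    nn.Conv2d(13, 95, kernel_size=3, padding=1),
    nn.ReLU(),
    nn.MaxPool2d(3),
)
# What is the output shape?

Input shape: (16, 13, 100, 43)
  -> after Conv2d: (16, 95, 100, 43)
  -> after ReLU: (16, 95, 100, 43)
Output shape: (16, 95, 33, 14)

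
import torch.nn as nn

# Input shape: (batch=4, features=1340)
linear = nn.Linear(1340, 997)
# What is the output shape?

Input shape: (4, 1340)
Output shape: (4, 997)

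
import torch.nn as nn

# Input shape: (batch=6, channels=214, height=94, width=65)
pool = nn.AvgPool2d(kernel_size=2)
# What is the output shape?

Input shape: (6, 214, 94, 65)
Output shape: (6, 214, 47, 32)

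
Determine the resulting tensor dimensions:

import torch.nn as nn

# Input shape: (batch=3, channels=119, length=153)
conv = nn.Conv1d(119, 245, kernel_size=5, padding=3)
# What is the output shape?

Input shape: (3, 119, 153)
Output shape: (3, 245, 155)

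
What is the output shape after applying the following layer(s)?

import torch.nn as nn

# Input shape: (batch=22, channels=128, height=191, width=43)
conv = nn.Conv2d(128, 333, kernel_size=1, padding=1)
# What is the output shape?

Input shape: (22, 128, 191, 43)
Output shape: (22, 333, 193, 45)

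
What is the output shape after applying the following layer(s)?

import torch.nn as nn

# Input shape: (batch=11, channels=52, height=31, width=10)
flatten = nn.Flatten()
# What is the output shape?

Input shape: (11, 52, 31, 10)
Output shape: (11, 16120)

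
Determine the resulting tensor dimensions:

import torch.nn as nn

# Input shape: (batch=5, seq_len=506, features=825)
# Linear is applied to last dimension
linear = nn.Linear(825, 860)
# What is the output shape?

Input shape: (5, 506, 825)
Output shape: (5, 506, 860)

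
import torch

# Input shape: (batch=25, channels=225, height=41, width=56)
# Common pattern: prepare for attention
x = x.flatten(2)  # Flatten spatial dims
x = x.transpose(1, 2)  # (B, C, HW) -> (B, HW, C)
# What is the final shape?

Input shape: (25, 225, 41, 56)
  -> after flatten(2): (25, 225, 2296)
Output shape: (25, 2296, 225)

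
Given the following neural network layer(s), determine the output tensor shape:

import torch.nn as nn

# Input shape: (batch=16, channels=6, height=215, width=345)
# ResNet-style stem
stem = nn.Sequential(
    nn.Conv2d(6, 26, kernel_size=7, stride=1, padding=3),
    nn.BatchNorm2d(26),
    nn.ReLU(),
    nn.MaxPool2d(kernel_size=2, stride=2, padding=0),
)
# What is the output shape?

Input shape: (16, 6, 215, 345)
  -> after Conv2d 7x7 stride=1: (16, 26, 215, 345)
Output shape: (16, 26, 107, 172)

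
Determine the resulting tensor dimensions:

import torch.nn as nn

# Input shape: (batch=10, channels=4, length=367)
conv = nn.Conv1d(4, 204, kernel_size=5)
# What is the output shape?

Input shape: (10, 4, 367)
Output shape: (10, 204, 363)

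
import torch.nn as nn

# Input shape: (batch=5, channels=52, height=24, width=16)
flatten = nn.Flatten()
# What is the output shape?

Input shape: (5, 52, 24, 16)
Output shape: (5, 19968)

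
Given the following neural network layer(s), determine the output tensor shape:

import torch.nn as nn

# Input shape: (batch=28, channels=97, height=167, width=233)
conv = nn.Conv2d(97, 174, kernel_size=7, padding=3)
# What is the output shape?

Input shape: (28, 97, 167, 233)
Output shape: (28, 174, 167, 233)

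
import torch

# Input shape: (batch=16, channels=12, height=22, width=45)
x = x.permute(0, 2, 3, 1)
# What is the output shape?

Input shape: (16, 12, 22, 45)
Output shape: (16, 22, 45, 12)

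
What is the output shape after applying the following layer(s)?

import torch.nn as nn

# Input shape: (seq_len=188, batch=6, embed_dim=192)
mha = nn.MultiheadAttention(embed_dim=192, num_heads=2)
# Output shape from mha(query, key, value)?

Input shape: (188, 6, 192)
Output shape: (188, 6, 192)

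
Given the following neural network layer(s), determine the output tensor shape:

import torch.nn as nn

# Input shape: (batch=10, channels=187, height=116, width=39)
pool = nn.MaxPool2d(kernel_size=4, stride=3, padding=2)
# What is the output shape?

Input shape: (10, 187, 116, 39)
Output shape: (10, 187, 39, 14)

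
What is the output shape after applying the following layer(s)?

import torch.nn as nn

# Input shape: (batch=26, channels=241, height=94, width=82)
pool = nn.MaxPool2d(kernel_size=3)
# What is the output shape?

Input shape: (26, 241, 94, 82)
Output shape: (26, 241, 31, 27)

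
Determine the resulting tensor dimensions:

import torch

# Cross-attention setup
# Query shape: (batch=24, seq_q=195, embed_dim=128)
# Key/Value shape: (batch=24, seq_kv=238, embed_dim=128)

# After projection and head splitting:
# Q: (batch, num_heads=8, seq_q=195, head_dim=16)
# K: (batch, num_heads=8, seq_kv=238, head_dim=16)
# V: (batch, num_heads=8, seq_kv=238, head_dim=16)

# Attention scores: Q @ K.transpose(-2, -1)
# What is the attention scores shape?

Input shape: (24, 195, 128)
Output shape: (24, 8, 195, 238)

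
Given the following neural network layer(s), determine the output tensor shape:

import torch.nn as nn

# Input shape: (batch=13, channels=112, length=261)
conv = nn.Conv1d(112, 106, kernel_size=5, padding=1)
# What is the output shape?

Input shape: (13, 112, 261)
Output shape: (13, 106, 259)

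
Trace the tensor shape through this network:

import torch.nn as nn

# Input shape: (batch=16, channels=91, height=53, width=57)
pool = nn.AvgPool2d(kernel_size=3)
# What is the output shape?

Input shape: (16, 91, 53, 57)
Output shape: (16, 91, 17, 19)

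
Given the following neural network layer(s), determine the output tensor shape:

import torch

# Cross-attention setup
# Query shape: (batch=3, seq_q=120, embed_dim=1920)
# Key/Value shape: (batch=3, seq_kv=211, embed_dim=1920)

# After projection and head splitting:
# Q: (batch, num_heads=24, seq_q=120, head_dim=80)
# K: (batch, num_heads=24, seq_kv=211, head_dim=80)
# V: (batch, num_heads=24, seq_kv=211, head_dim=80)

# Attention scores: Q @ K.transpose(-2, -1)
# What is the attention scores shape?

Input shape: (3, 120, 1920)
Output shape: (3, 24, 120, 211)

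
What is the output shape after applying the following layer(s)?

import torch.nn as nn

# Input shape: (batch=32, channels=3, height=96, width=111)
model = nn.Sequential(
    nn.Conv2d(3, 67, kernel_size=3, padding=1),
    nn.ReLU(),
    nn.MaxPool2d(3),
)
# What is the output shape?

Input shape: (32, 3, 96, 111)
  -> after Conv2d: (32, 67, 96, 111)
  -> after ReLU: (32, 67, 96, 111)
Output shape: (32, 67, 32, 37)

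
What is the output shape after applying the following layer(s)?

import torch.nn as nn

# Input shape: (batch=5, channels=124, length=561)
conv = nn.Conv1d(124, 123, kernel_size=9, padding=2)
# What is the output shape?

Input shape: (5, 124, 561)
Output shape: (5, 123, 557)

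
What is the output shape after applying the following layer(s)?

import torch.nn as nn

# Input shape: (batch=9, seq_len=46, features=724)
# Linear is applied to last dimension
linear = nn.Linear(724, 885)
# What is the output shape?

Input shape: (9, 46, 724)
Output shape: (9, 46, 885)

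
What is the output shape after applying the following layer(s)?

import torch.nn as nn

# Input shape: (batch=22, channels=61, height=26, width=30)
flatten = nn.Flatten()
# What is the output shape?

Input shape: (22, 61, 26, 30)
Output shape: (22, 47580)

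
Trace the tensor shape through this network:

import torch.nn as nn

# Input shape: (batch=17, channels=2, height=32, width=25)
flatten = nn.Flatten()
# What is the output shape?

Input shape: (17, 2, 32, 25)
Output shape: (17, 1600)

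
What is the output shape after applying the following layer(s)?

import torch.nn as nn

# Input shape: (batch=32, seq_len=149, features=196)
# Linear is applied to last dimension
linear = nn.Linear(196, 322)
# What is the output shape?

Input shape: (32, 149, 196)
Output shape: (32, 149, 322)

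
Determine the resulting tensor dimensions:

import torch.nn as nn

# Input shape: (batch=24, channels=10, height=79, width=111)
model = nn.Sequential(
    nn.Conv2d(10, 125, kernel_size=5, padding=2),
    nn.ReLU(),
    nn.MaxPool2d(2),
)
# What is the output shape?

Input shape: (24, 10, 79, 111)
  -> after Conv2d: (24, 125, 79, 111)
  -> after ReLU: (24, 125, 79, 111)
Output shape: (24, 125, 39, 55)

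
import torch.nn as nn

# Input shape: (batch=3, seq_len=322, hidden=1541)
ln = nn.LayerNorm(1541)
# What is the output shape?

Input shape: (3, 322, 1541)
Output shape: (3, 322, 1541)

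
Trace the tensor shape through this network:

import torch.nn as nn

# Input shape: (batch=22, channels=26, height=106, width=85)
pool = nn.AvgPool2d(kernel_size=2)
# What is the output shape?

Input shape: (22, 26, 106, 85)
Output shape: (22, 26, 53, 42)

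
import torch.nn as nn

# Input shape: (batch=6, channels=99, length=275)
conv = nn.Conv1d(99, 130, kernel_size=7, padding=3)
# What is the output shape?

Input shape: (6, 99, 275)
Output shape: (6, 130, 275)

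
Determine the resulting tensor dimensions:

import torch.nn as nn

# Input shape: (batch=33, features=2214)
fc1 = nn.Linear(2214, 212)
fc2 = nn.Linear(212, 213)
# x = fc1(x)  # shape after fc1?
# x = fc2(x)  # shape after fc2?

Input shape: (33, 2214)
  -> after fc1: (33, 212)
Output shape: (33, 213)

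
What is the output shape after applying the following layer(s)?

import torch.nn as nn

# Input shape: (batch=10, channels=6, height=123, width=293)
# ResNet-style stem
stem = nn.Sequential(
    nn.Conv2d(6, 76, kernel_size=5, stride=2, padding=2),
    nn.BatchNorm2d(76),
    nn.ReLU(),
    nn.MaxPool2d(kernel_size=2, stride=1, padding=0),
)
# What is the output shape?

Input shape: (10, 6, 123, 293)
  -> after Conv2d 5x5 stride=2: (10, 76, 62, 147)
Output shape: (10, 76, 61, 146)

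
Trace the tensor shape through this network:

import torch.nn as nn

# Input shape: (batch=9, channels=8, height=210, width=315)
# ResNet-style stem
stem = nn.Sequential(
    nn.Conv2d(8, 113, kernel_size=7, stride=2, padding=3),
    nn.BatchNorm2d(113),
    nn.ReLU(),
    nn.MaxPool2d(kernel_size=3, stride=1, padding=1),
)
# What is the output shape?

Input shape: (9, 8, 210, 315)
  -> after Conv2d 7x7 stride=2: (9, 113, 105, 158)
Output shape: (9, 113, 105, 158)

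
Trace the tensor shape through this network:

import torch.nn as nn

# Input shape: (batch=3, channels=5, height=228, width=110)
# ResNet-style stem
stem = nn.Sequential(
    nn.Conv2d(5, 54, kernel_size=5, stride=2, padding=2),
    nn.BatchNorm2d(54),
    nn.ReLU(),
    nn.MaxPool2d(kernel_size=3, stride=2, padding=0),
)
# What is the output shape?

Input shape: (3, 5, 228, 110)
  -> after Conv2d 5x5 stride=2: (3, 54, 114, 55)
Output shape: (3, 54, 56, 27)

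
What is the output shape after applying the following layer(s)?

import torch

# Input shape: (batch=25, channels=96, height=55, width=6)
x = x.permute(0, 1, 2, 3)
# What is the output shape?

Input shape: (25, 96, 55, 6)
Output shape: (25, 96, 55, 6)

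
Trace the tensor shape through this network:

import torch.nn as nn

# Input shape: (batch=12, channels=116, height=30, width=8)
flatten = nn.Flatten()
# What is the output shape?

Input shape: (12, 116, 30, 8)
Output shape: (12, 27840)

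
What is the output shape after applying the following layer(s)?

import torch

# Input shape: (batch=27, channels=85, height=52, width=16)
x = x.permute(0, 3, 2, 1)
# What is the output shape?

Input shape: (27, 85, 52, 16)
Output shape: (27, 16, 52, 85)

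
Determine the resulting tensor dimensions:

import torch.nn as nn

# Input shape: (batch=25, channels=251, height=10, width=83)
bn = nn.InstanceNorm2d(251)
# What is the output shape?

Input shape: (25, 251, 10, 83)
Output shape: (25, 251, 10, 83)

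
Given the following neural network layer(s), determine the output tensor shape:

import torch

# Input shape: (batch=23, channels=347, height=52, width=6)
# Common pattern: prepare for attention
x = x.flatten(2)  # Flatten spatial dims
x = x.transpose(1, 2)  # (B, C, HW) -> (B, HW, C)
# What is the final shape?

Input shape: (23, 347, 52, 6)
  -> after flatten(2): (23, 347, 312)
Output shape: (23, 312, 347)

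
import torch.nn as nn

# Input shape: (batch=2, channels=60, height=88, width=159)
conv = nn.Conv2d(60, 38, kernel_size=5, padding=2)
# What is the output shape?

Input shape: (2, 60, 88, 159)
Output shape: (2, 38, 88, 159)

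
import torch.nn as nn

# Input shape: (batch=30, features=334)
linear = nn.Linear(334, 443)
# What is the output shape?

Input shape: (30, 334)
Output shape: (30, 443)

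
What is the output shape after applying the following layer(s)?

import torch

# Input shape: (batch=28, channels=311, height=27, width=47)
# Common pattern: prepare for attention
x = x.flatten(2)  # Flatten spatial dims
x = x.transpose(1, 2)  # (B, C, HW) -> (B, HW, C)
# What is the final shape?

Input shape: (28, 311, 27, 47)
  -> after flatten(2): (28, 311, 1269)
Output shape: (28, 1269, 311)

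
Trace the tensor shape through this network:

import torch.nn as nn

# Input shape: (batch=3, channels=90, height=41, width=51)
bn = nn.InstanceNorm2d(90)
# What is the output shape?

Input shape: (3, 90, 41, 51)
Output shape: (3, 90, 41, 51)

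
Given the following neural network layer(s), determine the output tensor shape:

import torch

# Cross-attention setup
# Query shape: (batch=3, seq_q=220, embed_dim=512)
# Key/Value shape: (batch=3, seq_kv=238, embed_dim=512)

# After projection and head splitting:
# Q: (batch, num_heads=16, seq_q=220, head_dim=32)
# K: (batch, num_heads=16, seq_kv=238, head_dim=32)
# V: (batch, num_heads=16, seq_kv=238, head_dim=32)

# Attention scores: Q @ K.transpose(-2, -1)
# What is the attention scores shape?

Input shape: (3, 220, 512)
Output shape: (3, 16, 220, 238)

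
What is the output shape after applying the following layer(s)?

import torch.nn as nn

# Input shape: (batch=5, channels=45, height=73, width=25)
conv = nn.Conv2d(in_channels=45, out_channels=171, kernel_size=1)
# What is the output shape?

Input shape: (5, 45, 73, 25)
Output shape: (5, 171, 73, 25)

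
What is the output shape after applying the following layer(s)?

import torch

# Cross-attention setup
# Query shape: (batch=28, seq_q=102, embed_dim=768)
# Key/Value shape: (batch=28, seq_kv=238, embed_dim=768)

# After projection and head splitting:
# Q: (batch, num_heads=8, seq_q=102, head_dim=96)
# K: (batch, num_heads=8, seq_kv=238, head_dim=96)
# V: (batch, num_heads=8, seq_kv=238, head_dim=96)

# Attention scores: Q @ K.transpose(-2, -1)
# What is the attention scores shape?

Input shape: (28, 102, 768)
Output shape: (28, 8, 102, 238)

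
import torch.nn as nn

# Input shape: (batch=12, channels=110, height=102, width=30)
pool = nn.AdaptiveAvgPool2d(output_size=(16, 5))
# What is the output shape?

Input shape: (12, 110, 102, 30)
Output shape: (12, 110, 16, 5)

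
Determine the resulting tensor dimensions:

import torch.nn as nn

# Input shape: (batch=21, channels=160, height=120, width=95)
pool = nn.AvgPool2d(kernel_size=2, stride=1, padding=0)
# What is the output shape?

Input shape: (21, 160, 120, 95)
Output shape: (21, 160, 119, 94)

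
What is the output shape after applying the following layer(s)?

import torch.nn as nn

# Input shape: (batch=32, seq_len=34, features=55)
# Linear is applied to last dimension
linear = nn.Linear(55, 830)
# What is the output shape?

Input shape: (32, 34, 55)
Output shape: (32, 34, 830)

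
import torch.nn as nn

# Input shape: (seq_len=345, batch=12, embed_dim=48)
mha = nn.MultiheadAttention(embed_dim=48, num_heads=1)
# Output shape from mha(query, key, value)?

Input shape: (345, 12, 48)
Output shape: (345, 12, 48)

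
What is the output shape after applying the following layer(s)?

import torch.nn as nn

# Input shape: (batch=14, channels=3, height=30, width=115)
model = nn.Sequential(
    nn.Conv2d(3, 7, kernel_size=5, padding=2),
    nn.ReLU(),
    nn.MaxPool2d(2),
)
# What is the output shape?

Input shape: (14, 3, 30, 115)
  -> after Conv2d: (14, 7, 30, 115)
  -> after ReLU: (14, 7, 30, 115)
Output shape: (14, 7, 15, 57)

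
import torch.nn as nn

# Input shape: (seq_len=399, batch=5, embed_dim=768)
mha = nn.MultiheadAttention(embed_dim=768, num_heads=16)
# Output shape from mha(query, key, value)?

Input shape: (399, 5, 768)
Output shape: (399, 5, 768)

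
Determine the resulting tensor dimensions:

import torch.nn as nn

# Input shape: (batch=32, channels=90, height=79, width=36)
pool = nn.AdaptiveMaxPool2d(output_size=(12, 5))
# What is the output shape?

Input shape: (32, 90, 79, 36)
Output shape: (32, 90, 12, 5)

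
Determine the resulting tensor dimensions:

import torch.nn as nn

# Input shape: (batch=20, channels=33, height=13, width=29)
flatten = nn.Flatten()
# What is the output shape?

Input shape: (20, 33, 13, 29)
Output shape: (20, 12441)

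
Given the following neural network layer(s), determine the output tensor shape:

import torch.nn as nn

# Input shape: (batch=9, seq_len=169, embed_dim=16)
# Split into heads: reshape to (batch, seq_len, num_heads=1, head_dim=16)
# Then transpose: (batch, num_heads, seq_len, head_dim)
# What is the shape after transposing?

Input shape: (9, 169, 16)
  -> after reshape: (9, 169, 1, 16)
Output shape: (9, 1, 169, 16)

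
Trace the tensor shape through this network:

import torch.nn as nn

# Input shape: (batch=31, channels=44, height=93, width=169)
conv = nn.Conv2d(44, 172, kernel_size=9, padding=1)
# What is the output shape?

Input shape: (31, 44, 93, 169)
Output shape: (31, 172, 87, 163)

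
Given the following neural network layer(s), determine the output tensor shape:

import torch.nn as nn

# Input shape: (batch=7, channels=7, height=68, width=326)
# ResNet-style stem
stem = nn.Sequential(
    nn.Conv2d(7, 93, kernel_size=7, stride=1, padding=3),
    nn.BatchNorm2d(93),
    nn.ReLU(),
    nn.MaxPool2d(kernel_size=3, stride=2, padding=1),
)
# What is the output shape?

Input shape: (7, 7, 68, 326)
  -> after Conv2d 7x7 stride=1: (7, 93, 68, 326)
Output shape: (7, 93, 34, 163)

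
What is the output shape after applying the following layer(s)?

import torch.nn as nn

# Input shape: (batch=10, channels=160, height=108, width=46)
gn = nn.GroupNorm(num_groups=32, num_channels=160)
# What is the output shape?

Input shape: (10, 160, 108, 46)
Output shape: (10, 160, 108, 46)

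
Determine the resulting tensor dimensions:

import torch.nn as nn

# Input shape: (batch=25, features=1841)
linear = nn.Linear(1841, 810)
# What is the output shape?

Input shape: (25, 1841)
Output shape: (25, 810)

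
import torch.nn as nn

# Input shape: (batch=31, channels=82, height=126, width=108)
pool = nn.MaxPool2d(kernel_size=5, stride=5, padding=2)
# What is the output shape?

Input shape: (31, 82, 126, 108)
Output shape: (31, 82, 26, 22)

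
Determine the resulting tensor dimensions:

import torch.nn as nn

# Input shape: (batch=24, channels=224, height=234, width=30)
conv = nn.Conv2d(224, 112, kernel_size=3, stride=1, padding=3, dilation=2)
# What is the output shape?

Input shape: (24, 224, 234, 30)
Output shape: (24, 112, 236, 32)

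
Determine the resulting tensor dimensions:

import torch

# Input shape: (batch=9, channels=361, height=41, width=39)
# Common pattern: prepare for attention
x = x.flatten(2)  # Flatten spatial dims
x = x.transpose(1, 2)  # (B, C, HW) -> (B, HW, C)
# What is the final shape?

Input shape: (9, 361, 41, 39)
  -> after flatten(2): (9, 361, 1599)
Output shape: (9, 1599, 361)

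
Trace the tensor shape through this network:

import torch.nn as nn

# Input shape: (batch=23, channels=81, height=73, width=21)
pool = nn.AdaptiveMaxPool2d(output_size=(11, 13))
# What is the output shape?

Input shape: (23, 81, 73, 21)
Output shape: (23, 81, 11, 13)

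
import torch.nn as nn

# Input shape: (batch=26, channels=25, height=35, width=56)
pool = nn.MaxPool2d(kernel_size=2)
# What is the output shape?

Input shape: (26, 25, 35, 56)
Output shape: (26, 25, 17, 28)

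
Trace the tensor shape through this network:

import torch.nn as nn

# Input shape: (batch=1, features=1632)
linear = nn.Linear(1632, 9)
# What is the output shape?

Input shape: (1, 1632)
Output shape: (1, 9)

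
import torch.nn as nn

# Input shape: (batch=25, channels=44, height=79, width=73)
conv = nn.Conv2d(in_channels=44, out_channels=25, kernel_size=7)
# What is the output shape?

Input shape: (25, 44, 79, 73)
Output shape: (25, 25, 73, 67)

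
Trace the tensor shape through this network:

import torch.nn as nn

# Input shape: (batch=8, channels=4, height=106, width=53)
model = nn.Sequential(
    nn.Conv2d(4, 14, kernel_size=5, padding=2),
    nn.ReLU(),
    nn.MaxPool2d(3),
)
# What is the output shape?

Input shape: (8, 4, 106, 53)
  -> after Conv2d: (8, 14, 106, 53)
  -> after ReLU: (8, 14, 106, 53)
Output shape: (8, 14, 35, 17)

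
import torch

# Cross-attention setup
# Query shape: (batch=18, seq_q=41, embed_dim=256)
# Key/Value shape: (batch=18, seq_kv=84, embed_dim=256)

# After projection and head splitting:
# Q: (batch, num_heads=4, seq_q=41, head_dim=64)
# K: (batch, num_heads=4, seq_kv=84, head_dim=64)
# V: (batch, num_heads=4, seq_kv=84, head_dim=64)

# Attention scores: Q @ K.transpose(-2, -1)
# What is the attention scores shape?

Input shape: (18, 41, 256)
Output shape: (18, 4, 41, 84)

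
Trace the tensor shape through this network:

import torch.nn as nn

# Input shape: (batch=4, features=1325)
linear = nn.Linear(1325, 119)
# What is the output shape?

Input shape: (4, 1325)
Output shape: (4, 119)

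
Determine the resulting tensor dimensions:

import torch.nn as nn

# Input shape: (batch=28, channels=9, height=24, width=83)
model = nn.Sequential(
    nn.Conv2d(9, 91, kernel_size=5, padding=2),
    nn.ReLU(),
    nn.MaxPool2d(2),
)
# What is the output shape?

Input shape: (28, 9, 24, 83)
  -> after Conv2d: (28, 91, 24, 83)
  -> after ReLU: (28, 91, 24, 83)
Output shape: (28, 91, 12, 41)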